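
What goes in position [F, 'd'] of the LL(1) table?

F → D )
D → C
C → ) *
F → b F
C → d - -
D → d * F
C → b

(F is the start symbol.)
To find M[F, 'd'], we find productions for F where 'd' is in the predict set (PREDICT(N → α) = (FIRST(α) \ {ε}) ∪ (FOLLOW(N) if α ⇒* ε)).

Relevant sets:
  FIRST(D) = { ')', 'b', 'd' }

F → D ): PREDICT = { ')', 'b', 'd' }
  'd' is in predict set, so this production goes in M[F, 'd']
F → b F: PREDICT = { 'b' }

M[F, 'd'] = F → D )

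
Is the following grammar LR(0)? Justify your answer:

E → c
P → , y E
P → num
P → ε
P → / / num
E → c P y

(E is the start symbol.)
No. Shift-reduce conflict between [E → c .] and [P → . , y E]

A grammar is LR(0) if no state in the canonical LR(0) collection has:
  - both a shift item (dot before a terminal) and a complete item (shift-reduce conflict), or
  - two or more complete items (reduce-reduce conflict; the accept item [E' → E .] counts as a complete item here).

Augment with E' → E and build the canonical LR(0) collection (I0 = CLOSURE({[E' → . E]}), then GOTO on every symbol after a dot until no new states appear). It has 12 states:
  I0: { [E → . c P y], [E → . c], [E' → . E] }  — shift
  I1: { [E' → E .] }  — accept
  I2: { [E → c . P y], [E → c .], [P → . , y E], [P → . / / num], [P → . num], [P → .] }  — shift, 2 reduces
  I3: { [P → , . y E] }  — shift
  I4: { [P → / . / num] }  — shift
  I5: { [E → c P . y] }  — shift
  I6: { [P → num .] }  — reduce
  I7: { [E → c P y .] }  — reduce
  I8: { [P → / / . num] }  — shift
  I9: { [P → / / num .] }  — reduce
  I10: { [E → . c P y], [E → . c], [P → , y . E] }  — shift
  I11: { [P → , y E .] }  — reduce

Conflict in state I2:
  Shift-reduce conflict between [E → c .] and [P → . , y E]
So the grammar is NOT LR(0).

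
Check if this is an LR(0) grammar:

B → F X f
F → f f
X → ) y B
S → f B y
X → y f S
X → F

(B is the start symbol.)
A grammar is LR(0) if no state in the canonical LR(0) collection has:
  - both a shift item (dot before a terminal) and a complete item (shift-reduce conflict), or
  - two or more complete items (reduce-reduce conflict; the accept item [B' → B .] counts as a complete item here).

Augment with B' → B and build the canonical LR(0) collection (I0 = CLOSURE({[B' → . B]}), then GOTO on every symbol after a dot until no new states appear). It has 17 states:
  I0: { [B → . F X f], [B' → . B], [F → . f f] }  — shift
  I1: { [B' → B .] }  — accept
  I2: { [B → F . X f], [F → . f f], [X → . ) y B], [X → . F], [X → . y f S] }  — shift
  I3: { [F → f . f] }  — shift
  I4: { [F → f f .] }  — reduce
  I5: { [X → ) . y B] }  — shift
  I6: { [X → F .] }  — reduce
  I7: { [B → F X . f] }  — shift
  I8: { [X → y . f S] }  — shift
  I9: { [S → . f B y], [X → y f . S] }  — shift
  I10: { [X → y f S .] }  — reduce
  I11: { [B → . F X f], [F → . f f], [S → f . B y] }  — shift
  I12: { [S → f B . y] }  — shift
  I13: { [S → f B y .] }  — reduce
  I14: { [B → F X f .] }  — reduce
  I15: { [B → . F X f], [F → . f f], [X → ) y . B] }  — shift
  I16: { [X → ) y B .] }  — reduce

Every state is either a pure shift/goto state or contains exactly one complete item and nothing to shift — no conflicts. The grammar is LR(0).

Answer: Yes, the grammar is LR(0)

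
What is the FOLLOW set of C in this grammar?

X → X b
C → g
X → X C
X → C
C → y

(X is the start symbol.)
To compute FOLLOW(C), find every occurrence of C on a right-hand side N → α C β: add FIRST(β) \ {ε}, and if β is empty or nullable also add FOLLOW(N). Iterate to a fixed point.

In X → X C: C is at the end, add FOLLOW(X)
In X → C: C is at the end, add FOLLOW(X)

The FOLLOW sets referred to above (computed the same way, to a fixed point):
  FOLLOW(X) = { $, 'b', 'g', 'y' }

Taking the union: FOLLOW(C) = { $, 'b', 'g', 'y' }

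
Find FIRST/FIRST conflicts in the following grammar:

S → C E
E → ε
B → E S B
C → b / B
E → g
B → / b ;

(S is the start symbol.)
A FIRST/FIRST conflict occurs when two productions N → α and N → β for the same non-terminal have FIRST(α) ∩ FIRST(β) ≠ ∅ (with ε ∈ FIRST of a nullable right-hand side, so two nullable alternatives also conflict).

FIRST sets of the non-terminals at (or reachable through a nullable prefix from) the front of some alternative:
  FIRST(E) = { 'g', ε }
  FIRST(S) = { 'b' }

Productions for E:
  E → ε: FIRST = { ε }
  E → g: FIRST = { 'g' }
Productions for B:
  B → E S B: FIRST = { 'b', 'g' }
  B → / b ;: FIRST = { '/' }
S, C have only one production, so no FIRST/FIRST conflict is possible there.

All alternatives of each non-terminal have pairwise disjoint FIRST sets.

Answer: No FIRST/FIRST conflicts.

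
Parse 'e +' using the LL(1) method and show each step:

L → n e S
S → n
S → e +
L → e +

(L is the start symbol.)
LL(1) parsing maintains a stack (initially the start symbol over $) and the input. At each step: if the stack top is a terminal, match it against the current input token; if it is a non-terminal N, replace it with the RHS of M[N, lookahead] (the unique production whose predict set contains the lookahead).

Stack is shown with the top on the left.

Stack  Input  Action
--------------------
L $    e + $  output L → e +
e + $  e + $  match 'e'
+ $    + $    match '+'
$      $      accept

The string is accepted.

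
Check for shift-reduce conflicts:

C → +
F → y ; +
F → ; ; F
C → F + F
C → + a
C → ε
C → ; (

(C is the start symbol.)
Yes — I0: [C → .] vs [C → . +]; I1: [C → + .] vs [C → + . a]

Augment with C' → C and build the canonical LR(0) collection (I0 = CLOSURE({[C' → . C]}), then GOTO on every symbol after a dot until no new states appear). It has 15 states:
  I0: { [C → . + a], [C → . +], [C → . ; (], [C → . F + F], [C → .], [C' → . C], [F → . ; ; F], [F → . y ; +] }  — shift, reduce
  I1: { [C → + . a], [C → + .] }  — shift, reduce
  I2: { [C → ; . (], [F → ; . ; F] }  — shift
  I3: { [C' → C .] }  — accept
  I4: { [C → F . + F] }  — shift
  I5: { [F → y . ; +] }  — shift
  I6: { [F → y ; . +] }  — shift
  I7: { [F → y ; + .] }  — reduce
  I8: { [C → F + . F], [F → . ; ; F], [F → . y ; +] }  — shift
  I9: { [F → ; . ; F] }  — shift
  I10: { [C → F + F .] }  — reduce
  I11: { [F → . ; ; F], [F → . y ; +], [F → ; ; . F] }  — shift
  I12: { [F → ; ; F .] }  — reduce
  I13: { [C → ; ( .] }  — reduce
  I14: { [C → + a .] }  — reduce

I0 contains reduce item [C → .] and shift items [C → . +], [C → . + a], [C → . ; (], [F → . ; ; F], [F → . y ; +] — shift-reduce conflict.
I1 contains reduce item [C → + .] and shift item [C → + . a] — shift-reduce conflict.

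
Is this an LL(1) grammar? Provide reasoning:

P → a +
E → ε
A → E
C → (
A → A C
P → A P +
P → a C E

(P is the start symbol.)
No. Predict set conflict for P: { 'a' }

Relevant sets:
  FIRST(A) = { '(', ε }
  FIRST(P) = { '(', 'a' }
  FIRST(E) = { ε }
  FIRST(C) = { '(' }
  FOLLOW(A) = { '(', 'a' }

For P:
  PREDICT(P → a '+') = { 'a' }
  PREDICT(P → A P '+') = { '(', 'a' }
  PREDICT(P → a C E) = { 'a' }
For A:
  PREDICT(A → E) = { '(', 'a' }
  PREDICT(A → A C) = { '(' }
E, C have a single production, so nothing to check there.

Conflict found: Predict set conflict for P: { 'a' }
The grammar is NOT LL(1).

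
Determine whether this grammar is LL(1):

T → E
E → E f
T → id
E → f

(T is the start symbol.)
A grammar is LL(1) if for each non-terminal N with multiple productions, the predict sets of those productions are pairwise disjoint, where PREDICT(N → α) = (FIRST(α) \ {ε}) ∪ (FOLLOW(N) if α ⇒* ε).

Relevant sets:
  FIRST(E) = { 'f' }

For T:
  PREDICT(T → E) = { 'f' }
  PREDICT(T → id) = { 'id' }
For E:
  PREDICT(E → E f) = { 'f' }
  PREDICT(E → f) = { 'f' }

Conflict found: Predict set conflict for E: { 'f' }
The grammar is NOT LL(1).

Answer: No. Predict set conflict for E: { 'f' }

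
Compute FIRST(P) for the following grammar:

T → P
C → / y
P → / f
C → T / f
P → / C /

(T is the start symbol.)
{ '/' }

To compute FIRST(P), examine every production with P on the left-hand side, reading each right-hand side left to right until a non-nullable symbol is reached.

From P → / f:
  - '/' is a terminal: add '/' and stop
From P → / C /:
  - '/' is a terminal: add '/' and stop

Collecting: FIRST(P) = { '/' }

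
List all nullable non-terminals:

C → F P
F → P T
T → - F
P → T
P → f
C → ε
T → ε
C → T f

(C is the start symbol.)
A non-terminal is nullable if it can derive ε (the empty string): either it has an ε-production, or it has a production whose right-hand side consists entirely of nullable non-terminals.

ε-productions: C → ε, T → ε
So C, T are immediately nullable.
P → T: every symbol on the right is nullable, so P is nullable too.
F → P T: every symbol on the right is nullable, so F is nullable too.
Every non-terminal is now nullable.
Nullable = { 'C', 'F', 'P', 'T' }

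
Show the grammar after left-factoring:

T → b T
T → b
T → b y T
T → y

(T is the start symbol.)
T → b T'
T' → T
T' → ε
T' → y T
T → y

Left-factoring transforms A → αβ₁ | αβ₂ into A → αA' and A' → β₁ | β₂
(α is the longest common prefix among the alternatives). Repeat until
no nonterminal has two alternatives with a common prefix.

Round 1: T has alternatives sharing prefix 'b'. Introduce T': T → b T'
  Add: T' → T
  Add: T' → ε
  Add: T' → y T

No remaining common prefixes — done.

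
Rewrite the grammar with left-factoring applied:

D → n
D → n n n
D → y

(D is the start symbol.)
Left-factoring transforms A → αβ₁ | αβ₂ into A → αA' and A' → β₁ | β₂
(α is the longest common prefix among the alternatives). Repeat until
no nonterminal has two alternatives with a common prefix.

Round 1: D has alternatives sharing prefix 'n'. Introduce D': D → n D'
  Add: D' → ε
  Add: D' → n n

No remaining common prefixes — done.

Resulting grammar:
D → n D'
D' → ε
D' → n n
D → y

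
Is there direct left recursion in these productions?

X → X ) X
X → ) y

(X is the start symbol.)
X → X ) X: LEFT RECURSIVE (starts with X)
X → ) y: starts with ')'

The grammar has direct left recursion on: X.

Answer: Yes, X is left-recursive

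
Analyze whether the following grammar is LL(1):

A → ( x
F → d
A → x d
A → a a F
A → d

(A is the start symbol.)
A grammar is LL(1) if for each non-terminal N with multiple productions, the predict sets of those productions are pairwise disjoint, where PREDICT(N → α) = (FIRST(α) \ {ε}) ∪ (FOLLOW(N) if α ⇒* ε).

For A:
  PREDICT(A → '(' x) = { '(' }
  PREDICT(A → x d) = { 'x' }
  PREDICT(A → a a F) = { 'a' }
  PREDICT(A → d) = { 'd' }
F has a single production, so nothing to check there.

All predict sets are disjoint. The grammar IS LL(1).

Answer: Yes, the grammar is LL(1).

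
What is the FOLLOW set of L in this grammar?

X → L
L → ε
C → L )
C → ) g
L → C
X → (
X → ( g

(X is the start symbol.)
In X → L: L is at the end, add FOLLOW(X)
In C → L ): L is followed by ')', add FIRST(')') \ {ε} = { ')' }

The FOLLOW sets referred to above (computed the same way, to a fixed point):
  FOLLOW(X) = { $ }

Taking the union: FOLLOW(L) = { $, ')' }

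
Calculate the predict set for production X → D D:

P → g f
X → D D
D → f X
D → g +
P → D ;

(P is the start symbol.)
PREDICT(X → D D) = (FIRST(RHS) \ {ε}) ∪ (FOLLOW(X) if ε ∈ FIRST(RHS), i.e. RHS ⇒* ε)
FIRST(D) = { 'f', 'g' }
FIRST(D D) = { 'f', 'g' }
ε ∉ FIRST(D D), so FOLLOW(X) is not added.
PREDICT(X → D D) = { 'f', 'g' }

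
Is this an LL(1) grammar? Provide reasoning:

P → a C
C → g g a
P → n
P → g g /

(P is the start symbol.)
Yes, the grammar is LL(1).

A grammar is LL(1) if for each non-terminal N with multiple productions, the predict sets of those productions are pairwise disjoint, where PREDICT(N → α) = (FIRST(α) \ {ε}) ∪ (FOLLOW(N) if α ⇒* ε).

For P:
  PREDICT(P → a C) = { 'a' }
  PREDICT(P → n) = { 'n' }
  PREDICT(P → g g '/') = { 'g' }
C has a single production, so nothing to check there.

All predict sets are disjoint. The grammar IS LL(1).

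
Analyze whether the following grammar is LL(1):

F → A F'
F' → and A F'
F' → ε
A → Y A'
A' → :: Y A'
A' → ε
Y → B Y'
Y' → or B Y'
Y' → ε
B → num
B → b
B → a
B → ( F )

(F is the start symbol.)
A grammar is LL(1) if for each non-terminal N with multiple productions, the predict sets of those productions are pairwise disjoint, where PREDICT(N → α) = (FIRST(α) \ {ε}) ∪ (FOLLOW(N) if α ⇒* ε).

Relevant sets:
  FOLLOW(F') = { $, ')' }
  FOLLOW(A') = { $, ')', 'and' }
  FOLLOW(Y') = { $, ')', '::', 'and' }

For F':
  PREDICT(F' → and A F') = { 'and' }
  PREDICT(F' → ε) = { $, ')' }
For A':
  PREDICT(A' → :: Y A') = { '::' }
  PREDICT(A' → ε) = { $, ')', 'and' }
For Y':
  PREDICT(Y' → or B Y') = { 'or' }
  PREDICT(Y' → ε) = { $, ')', '::', 'and' }
For B:
  PREDICT(B → num) = { 'num' }
  PREDICT(B → b) = { 'b' }
  PREDICT(B → a) = { 'a' }
  PREDICT(B → '(' F ')') = { '(' }
F, A, Y have a single production, so nothing to check there.

All predict sets are disjoint. The grammar IS LL(1).

Answer: Yes, the grammar is LL(1).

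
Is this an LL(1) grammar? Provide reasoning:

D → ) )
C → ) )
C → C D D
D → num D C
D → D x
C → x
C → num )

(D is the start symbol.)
No. Predict set conflict for D: { ')' }

Relevant sets:
  FIRST(D) = { ')', 'num' }
  FIRST(C) = { ')', 'num', 'x' }

For D:
  PREDICT(D → ')' ')') = { ')' }
  PREDICT(D → num D C) = { 'num' }
  PREDICT(D → D x) = { ')', 'num' }
For C:
  PREDICT(C → ')' ')') = { ')' }
  PREDICT(C → C D D) = { ')', 'num', 'x' }
  PREDICT(C → x) = { 'x' }
  PREDICT(C → num ')') = { 'num' }

Conflict found: Predict set conflict for D: { ')' }
The grammar is NOT LL(1).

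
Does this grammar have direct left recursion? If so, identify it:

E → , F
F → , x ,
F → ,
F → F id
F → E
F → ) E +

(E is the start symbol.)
Yes, F is left-recursive

Direct left recursion occurs when N → N α for some non-terminal N (the right-hand side begins with the left-hand side itself).

E → , F: starts with ','
F → , x ,: starts with ','
F → ,: starts with ','
F → F id: LEFT RECURSIVE (starts with F)
F → E: starts with E
F → ) E +: starts with ')'

The grammar has direct left recursion on: F.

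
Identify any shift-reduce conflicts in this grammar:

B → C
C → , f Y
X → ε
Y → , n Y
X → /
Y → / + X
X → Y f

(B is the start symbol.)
A shift-reduce conflict occurs when an LR(0) state has both:
  - a complete (reduce) item [A → α .] (dot at the end), and
  - a shift item [B → β . c γ] (dot before a terminal).

Augment with B' → B and build the canonical LR(0) collection (I0 = CLOSURE({[B' → . B]}), then GOTO on every symbol after a dot until no new states appear). It has 15 states:
  I0: { [B → . C], [B' → . B], [C → . , f Y] }  — shift
  I1: { [C → , . f Y] }  — shift
  I2: { [B' → B .] }  — accept
  I3: { [B → C .] }  — reduce
  I4: { [C → , f . Y], [Y → . , n Y], [Y → . / + X] }  — shift
  I5: { [Y → , . n Y] }  — shift
  I6: { [Y → / . + X] }  — shift
  I7: { [C → , f Y .] }  — reduce
  I8: { [X → . /], [X → . Y f], [X → .], [Y → . , n Y], [Y → . / + X], [Y → / + . X] }  — shift, reduce
  I9: { [X → / .], [Y → / . + X] }  — shift, reduce
  I10: { [Y → / + X .] }  — reduce
  I11: { [X → Y . f] }  — shift
  I12: { [X → Y f .] }  — reduce
  I13: { [Y → , n . Y], [Y → . , n Y], [Y → . / + X] }  — shift
  I14: { [Y → , n Y .] }  — reduce

I8 contains reduce item [X → .] and shift items [X → . /], [Y → . , n Y], [Y → . / + X] — shift-reduce conflict.
I9 contains reduce item [X → / .] and shift item [Y → / . + X] — shift-reduce conflict.

Answer: Yes — I8: [X → .] vs [X → . /]; I9: [X → / .] vs [Y → / . + X]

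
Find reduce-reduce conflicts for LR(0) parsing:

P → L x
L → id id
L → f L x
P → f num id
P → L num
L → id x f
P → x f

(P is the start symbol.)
A reduce-reduce conflict occurs when an LR(0) state has two complete items [A → α .] and [B → β .] — both call for a reduction, and with no lookahead the parser cannot choose between them.

Augment with P' → P and build the canonical LR(0) collection (I0 = CLOSURE({[P' → . P]}), then GOTO on every symbol after a dot until no new states appear). It has 17 states:
  I0: { [L → . f L x], [L → . id id], [L → . id x f], [P → . L num], [P → . L x], [P → . f num id], [P → . x f], [P' → . P] }  — shift
  I1: { [P → L . num], [P → L . x] }  — shift
  I2: { [P' → P .] }  — accept
  I3: { [L → . f L x], [L → . id id], [L → . id x f], [L → f . L x], [P → f . num id] }  — shift
  I4: { [L → id . id], [L → id . x f] }  — shift
  I5: { [P → x . f] }  — shift
  I6: { [P → x f .] }  — reduce
  I7: { [L → id id .] }  — reduce
  I8: { [L → id x . f] }  — shift
  I9: { [L → id x f .] }  — reduce
  I10: { [L → f L . x] }  — shift
  I11: { [L → . f L x], [L → . id id], [L → . id x f], [L → f . L x] }  — shift
  I12: { [P → f num . id] }  — shift
  I13: { [P → f num id .] }  — reduce
  I14: { [L → f L x .] }  — reduce
  I15: { [P → L num .] }  — reduce
  I16: { [P → L x .] }  — reduce

No state contains more than one complete item.

Answer: No reduce-reduce conflicts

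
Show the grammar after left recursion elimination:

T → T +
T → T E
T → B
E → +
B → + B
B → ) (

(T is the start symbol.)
T is directly left-recursive. The standard transformation for
  A → A α₁ | ... | A α_m | β₁ | ... | β_n
is
  A  → β₁ A' | ... | β_n A'
  A' → α₁ A' | ... | α_m A' | ε

T → B becomes T → B T'
T → T + becomes T' → + T'
T → T E becomes T' → E T'
Add T' → ε

Productions for other non-terminals are unchanged:
  E → +
  B → + B
  B → ) (

Resulting grammar:
T → B T'
T' → + T'
T' → E T'
T' → ε
E → +
B → + B
B → ) (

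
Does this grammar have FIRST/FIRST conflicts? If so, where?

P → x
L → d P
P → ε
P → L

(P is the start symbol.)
No FIRST/FIRST conflicts.

A FIRST/FIRST conflict occurs when two productions N → α and N → β for the same non-terminal have FIRST(α) ∩ FIRST(β) ≠ ∅ (with ε ∈ FIRST of a nullable right-hand side, so two nullable alternatives also conflict).

FIRST sets of the non-terminals at (or reachable through a nullable prefix from) the front of some alternative:
  FIRST(L) = { 'd' }

Productions for P:
  P → x: FIRST = { 'x' }
  P → ε: FIRST = { ε }
  P → L: FIRST = { 'd' }
L has only one production, so no FIRST/FIRST conflict is possible there.

All alternatives of each non-terminal have pairwise disjoint FIRST sets.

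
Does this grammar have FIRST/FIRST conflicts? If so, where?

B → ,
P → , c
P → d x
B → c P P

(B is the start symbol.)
A FIRST/FIRST conflict occurs when two productions N → α and N → β for the same non-terminal have FIRST(α) ∩ FIRST(β) ≠ ∅ (with ε ∈ FIRST of a nullable right-hand side, so two nullable alternatives also conflict).

Productions for B:
  B → ,: FIRST = { ',' }
  B → c P P: FIRST = { 'c' }
Productions for P:
  P → , c: FIRST = { ',' }
  P → d x: FIRST = { 'd' }

All alternatives of each non-terminal have pairwise disjoint FIRST sets.

Answer: No FIRST/FIRST conflicts.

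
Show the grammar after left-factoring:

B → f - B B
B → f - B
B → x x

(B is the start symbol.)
Left-factoring transforms A → αβ₁ | αβ₂ into A → αA' and A' → β₁ | β₂
(α is the longest common prefix among the alternatives). Repeat until
no nonterminal has two alternatives with a common prefix.

Round 1: B has alternatives sharing prefix 'f - B'. Introduce B': B → f - B B'
  Add: B' → B
  Add: B' → ε

No remaining common prefixes — done.

Resulting grammar:
B → f - B B'
B' → B
B' → ε
B → x x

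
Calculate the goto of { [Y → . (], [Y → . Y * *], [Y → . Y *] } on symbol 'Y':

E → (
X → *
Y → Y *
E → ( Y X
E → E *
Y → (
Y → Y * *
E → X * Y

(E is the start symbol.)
{ [Y → Y . * *], [Y → Y . *] }

GOTO(I, 'Y') = CLOSURE({ [A → αX.β] : [A → α.Xβ] ∈ I, X = 'Y' })

Items with dot before 'Y', with the dot advanced:
  [Y → . Y *] → [Y → Y . *]
  [Y → . Y * *] → [Y → Y . * *]
Closure adds nothing (no advanced item has the dot before a non-terminal).

GOTO = { [Y → Y . * *], [Y → Y . *] }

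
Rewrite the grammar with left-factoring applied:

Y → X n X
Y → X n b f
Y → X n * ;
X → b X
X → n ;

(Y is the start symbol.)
Y → X n Y'
Y' → X
Y' → b f
Y' → * ;
X → b X
X → n ;

Left-factoring transforms A → αβ₁ | αβ₂ into A → αA' and A' → β₁ | β₂
(α is the longest common prefix among the alternatives). Repeat until
no nonterminal has two alternatives with a common prefix.

Round 1: Y has alternatives sharing prefix 'X n'. Introduce Y': Y → X n Y'
  Add: Y' → X
  Add: Y' → b f
  Add: Y' → * ;

No remaining common prefixes — done.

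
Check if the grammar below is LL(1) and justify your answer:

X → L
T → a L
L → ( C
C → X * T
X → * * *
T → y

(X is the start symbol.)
Yes, the grammar is LL(1).

A grammar is LL(1) if for each non-terminal N with multiple productions, the predict sets of those productions are pairwise disjoint, where PREDICT(N → α) = (FIRST(α) \ {ε}) ∪ (FOLLOW(N) if α ⇒* ε).

Relevant sets:
  FIRST(L) = { '(' }

For X:
  PREDICT(X → L) = { '(' }
  PREDICT(X → '*' '*' '*') = { '*' }
For T:
  PREDICT(T → a L) = { 'a' }
  PREDICT(T → y) = { 'y' }
L, C have a single production, so nothing to check there.

All predict sets are disjoint. The grammar IS LL(1).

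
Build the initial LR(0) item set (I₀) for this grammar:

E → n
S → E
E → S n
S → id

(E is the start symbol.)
{ [E → . S n], [E → . n], [E' → . E], [S → . E], [S → . id] }

First, augment the grammar with E' → E
I₀ = CLOSURE({ [E' → . E] }):
  [E' → . E] has the dot before E: add [E → . n], [E → . S n]
  [E → . S n] has the dot before S: add [S → . E], [S → . id]
No further items can be added.

I₀ = { [E → . S n], [E → . n], [E' → . E], [S → . E], [S → . id] }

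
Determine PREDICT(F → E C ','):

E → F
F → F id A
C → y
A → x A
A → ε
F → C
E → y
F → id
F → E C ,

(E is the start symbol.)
PREDICT(F → E C ',') = (FIRST(RHS) \ {ε}) ∪ (FOLLOW(F) if ε ∈ FIRST(RHS), i.e. RHS ⇒* ε)
FIRST(E) = { 'id', 'y' }
FIRST(E C ',') = { 'id', 'y' }
ε ∉ FIRST(E C ','), so FOLLOW(F) is not added.
PREDICT(F → E C ',') = { 'id', 'y' }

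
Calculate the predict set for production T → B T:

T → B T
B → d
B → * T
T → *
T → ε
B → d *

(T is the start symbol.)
PREDICT(T → B T) = (FIRST(RHS) \ {ε}) ∪ (FOLLOW(T) if ε ∈ FIRST(RHS), i.e. RHS ⇒* ε)
FIRST(B) = { '*', 'd' }
FIRST(B T) = { '*', 'd' }
ε ∉ FIRST(B T), so FOLLOW(T) is not added.
PREDICT(T → B T) = { '*', 'd' }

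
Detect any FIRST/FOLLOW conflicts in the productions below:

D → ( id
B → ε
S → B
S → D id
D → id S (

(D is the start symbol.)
A FIRST/FOLLOW conflict occurs when a non-terminal N has a nullable alternative N → β (β ⇒* ε) and another alternative N → α with FIRST(α) ∩ FOLLOW(N) ≠ ∅: on such a lookahead the parser cannot decide between expanding α and letting N vanish via β.

Nullable non-terminals: B, S.
FIRST sets used below: FIRST(B) = { ε }, FIRST(D) = { '(', 'id' }
B has a nullable alternative but only one production, so nothing to check.

S: nullable alternative(s) S → B; FOLLOW(S) = { '(' }
  S → B: FIRST \ {ε} = { } — this is the only nullable alternative, skip
  S → D id: FIRST \ {ε} = { '(', 'id' } — overlaps FOLLOW(S) on { '(' }: CONFLICT

D has no nullable alternative, so no FIRST/FOLLOW check is needed there.

So the grammar has 1 FIRST/FOLLOW conflict (marked CONFLICT above).

Answer: Yes. S → D id with FOLLOW(S) on { '(' }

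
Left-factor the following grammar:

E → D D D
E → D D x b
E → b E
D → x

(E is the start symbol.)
E → D D E'
E' → D
E' → x b
E → b E
D → x

Left-factoring transforms A → αβ₁ | αβ₂ into A → αA' and A' → β₁ | β₂
(α is the longest common prefix among the alternatives). Repeat until
no nonterminal has two alternatives with a common prefix.

Round 1: E has alternatives sharing prefix 'D D'. Introduce E': E → D D E'
  Add: E' → D
  Add: E' → x b

No remaining common prefixes — done.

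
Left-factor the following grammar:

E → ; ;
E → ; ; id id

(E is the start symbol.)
Left-factoring transforms A → αβ₁ | αβ₂ into A → αA' and A' → β₁ | β₂
(α is the longest common prefix among the alternatives). Repeat until
no nonterminal has two alternatives with a common prefix.

Round 1: E has alternatives sharing prefix '; ;'. Introduce E': E → ; ; E'
  Add: E' → ε
  Add: E' → id id

No remaining common prefixes — done.

Resulting grammar:
E → ; ; E'
E' → ε
E' → id id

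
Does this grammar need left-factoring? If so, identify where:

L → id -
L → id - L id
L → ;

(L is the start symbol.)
Yes, L has productions with common prefix 'id -'

Left-factoring is needed when two productions for the same non-terminal
share a common prefix on the right-hand side.

Productions for L:
  L → id -
  L → id - L id
  L → ;

Found common prefix 'id -' in productions for L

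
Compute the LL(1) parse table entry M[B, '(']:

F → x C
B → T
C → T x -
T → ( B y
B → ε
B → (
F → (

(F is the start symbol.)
B → T, B → (

To find M[B, '('], we find productions for B where '(' is in the predict set (PREDICT(N → α) = (FIRST(α) \ {ε}) ∪ (FOLLOW(N) if α ⇒* ε)).

Relevant sets:
  FIRST(T) = { '(' }
  FOLLOW(B) = { 'y' }

B → T: PREDICT = { '(' }
  '(' is in predict set, so this production goes in M[B, '(']
B → ε: PREDICT = { 'y' }
B → (: PREDICT = { '(' }
  '(' is in predict set, so this production goes in M[B, '(']

M[B, '('] = B → T, B → (  (a multiply-defined cell — the grammar is not LL(1))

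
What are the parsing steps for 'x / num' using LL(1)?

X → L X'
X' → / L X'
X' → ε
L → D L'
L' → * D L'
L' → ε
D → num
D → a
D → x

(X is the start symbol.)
LL(1) parsing maintains a stack (initially the start symbol over $) and the input. At each step: if the stack top is a terminal, match it against the current input token; if it is a non-terminal N, replace it with the RHS of M[N, lookahead] (the unique production whose predict set contains the lookahead).

Stack is shown with the top on the left.

Stack        Input      Action
------------------------------
X $          x / num $  output X → L X'
L X' $       x / num $  output L → D L'
D L' X' $    x / num $  output D → x
x L' X' $    x / num $  match 'x'
L' X' $      / num $    output L' → ε
X' $         / num $    output X' → / L X'
/ L X' $     / num $    match '/'
L X' $       num $      output L → D L'
D L' X' $    num $      output D → num
num L' X' $  num $      match 'num'
L' X' $      $          output L' → ε
X' $         $          output X' → ε
$            $          accept

The string is accepted.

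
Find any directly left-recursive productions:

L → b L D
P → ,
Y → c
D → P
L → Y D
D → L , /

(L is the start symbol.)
No direct left recursion

L → b L D: starts with b
P → ,: starts with ','
Y → c: starts with c
D → P: starts with P
L → Y D: starts with Y
D → L , /: starts with L

No direct left recursion found.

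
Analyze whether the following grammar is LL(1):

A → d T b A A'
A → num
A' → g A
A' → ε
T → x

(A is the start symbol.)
No. Predict set conflict for A': { 'g' }

Relevant sets:
  FOLLOW(A') = { $, 'g' }

For A:
  PREDICT(A → d T b A A') = { 'd' }
  PREDICT(A → num) = { 'num' }
For A':
  PREDICT(A' → g A) = { 'g' }
  PREDICT(A' → ε) = { $, 'g' }
T has a single production, so nothing to check there.

Conflict found: Predict set conflict for A': { 'g' }
The grammar is NOT LL(1).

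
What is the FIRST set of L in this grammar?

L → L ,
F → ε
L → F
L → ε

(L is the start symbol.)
{ ',', ε }

To compute FIRST(L), examine every production with L on the left-hand side, reading each right-hand side left to right until a non-nullable symbol is reached.

FIRST sets of the other non-terminals involved (by the same procedure, iterated to a fixed point):
  FIRST(F) = { ε }

From L → L ,:
  - L is the symbol being defined: contributes nothing new
    L is nullable, so continue to the next symbol
  - ',' is a terminal: add ',' and stop
From L → F:
  - F is a non-terminal: add FIRST(F) \ {ε} = { }
    F is nullable and nothing follows, so the whole right-hand side can vanish: ε ∈ FIRST(L)
From L → ε:
  - ε-production, so ε ∈ FIRST(L)

Collecting: FIRST(L) = { ',', ε }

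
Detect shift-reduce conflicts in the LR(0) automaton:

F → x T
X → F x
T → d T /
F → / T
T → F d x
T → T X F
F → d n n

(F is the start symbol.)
Yes — I6: [F → x T .] vs [F → . / T]; I11: [T → d T / .] vs [F → . / T]; I16: [F → / T .] vs [F → . / T]

A shift-reduce conflict occurs when an LR(0) state has both:
  - a complete (reduce) item [A → α .] (dot at the end), and
  - a shift item [B → β . c γ] (dot before a terminal).

Augment with F' → F and build the canonical LR(0) collection (I0 = CLOSURE({[F' → . F]}), then GOTO on every symbol after a dot until no new states appear). It has 19 states:
  I0: { [F → . / T], [F → . d n n], [F → . x T], [F' → . F] }  — shift
  I1: { [F → . / T], [F → . d n n], [F → . x T], [F → / . T], [T → . F d x], [T → . T X F], [T → . d T /] }  — shift
  I2: { [F' → F .] }  — accept
  I3: { [F → d . n n] }  — shift
  I4: { [F → . / T], [F → . d n n], [F → . x T], [F → x . T], [T → . F d x], [T → . T X F], [T → . d T /] }  — shift
  I5: { [T → F . d x] }  — shift
  I6: { [F → . / T], [F → . d n n], [F → . x T], [F → x T .], [T → T . X F], [X → . F x] }  — shift, reduce
  I7: { [F → . / T], [F → . d n n], [F → . x T], [F → d . n n], [T → . F d x], [T → . T X F], [T → . d T /], [T → d . T /] }  — shift
  I8: { [F → . / T], [F → . d n n], [F → . x T], [T → T . X F], [T → d T . /], [X → . F x] }  — shift
  I9: { [F → d n . n] }  — shift
  I10: { [F → d n n .] }  — reduce
  I11: { [F → . / T], [F → . d n n], [F → . x T], [F → / . T], [T → . F d x], [T → . T X F], [T → . d T /], [T → d T / .] }  — shift, reduce
  I12: { [X → F . x] }  — shift
  I13: { [F → . / T], [F → . d n n], [F → . x T], [T → T X . F] }  — shift
  I14: { [T → T X F .] }  — reduce
  I15: { [X → F x .] }  — reduce
  I16: { [F → . / T], [F → . d n n], [F → . x T], [F → / T .], [T → T . X F], [X → . F x] }  — shift, reduce
  I17: { [T → F d . x] }  — shift
  I18: { [T → F d x .] }  — reduce

I6 contains reduce item [F → x T .] and shift items [F → . / T], [F → . d n n], [F → . x T] — shift-reduce conflict.
I11 contains reduce item [T → d T / .] and shift items [F → . / T], [F → . d n n], [F → . x T], [T → . d T /] — shift-reduce conflict.
I16 contains reduce item [F → / T .] and shift items [F → . / T], [F → . d n n], [F → . x T] — shift-reduce conflict.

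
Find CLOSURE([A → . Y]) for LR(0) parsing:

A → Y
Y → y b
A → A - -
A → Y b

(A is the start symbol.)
{ [A → . Y], [Y → . y b] }

To compute CLOSURE, for each item [A → α.Bβ] where B is a non-terminal, add [B → .γ] for all productions B → γ; repeat for the newly added items until nothing changes.

Start with: [A → . Y]
  [A → . Y] has the dot before Y: add [Y → . y b]
No further items can be added.

CLOSURE = { [A → . Y], [Y → . y b] }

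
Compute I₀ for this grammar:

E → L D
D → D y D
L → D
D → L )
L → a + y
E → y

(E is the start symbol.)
{ [D → . D y D], [D → . L )], [E → . L D], [E → . y], [E' → . E], [L → . D], [L → . a + y] }

First, augment the grammar with E' → E
I₀ = CLOSURE({ [E' → . E] }):
  [E' → . E] has the dot before E: add [E → . L D], [E → . y]
  [E → . L D] has the dot before L: add [L → . D], [L → . a + y]
  [L → . D] has the dot before D: add [D → . D y D], [D → . L )]
No further items can be added.

I₀ = { [D → . D y D], [D → . L )], [E → . L D], [E → . y], [E' → . E], [L → . D], [L → . a + y] }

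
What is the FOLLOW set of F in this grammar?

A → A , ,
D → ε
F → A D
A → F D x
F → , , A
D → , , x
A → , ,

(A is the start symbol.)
{ ',', 'x' }

In A → F D x: F is followed by D x, add FIRST(D x) \ {ε} = { ',', 'x' }

Taking the union: FOLLOW(F) = { ',', 'x' }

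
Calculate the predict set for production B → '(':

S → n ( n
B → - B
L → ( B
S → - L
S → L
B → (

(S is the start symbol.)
{ '(' }

PREDICT(B → '(') = (FIRST(RHS) \ {ε}) ∪ (FOLLOW(B) if ε ∈ FIRST(RHS), i.e. RHS ⇒* ε)
FIRST('(') = { '(' }
ε ∉ FIRST('('), so FOLLOW(B) is not added.
PREDICT(B → '(') = { '(' }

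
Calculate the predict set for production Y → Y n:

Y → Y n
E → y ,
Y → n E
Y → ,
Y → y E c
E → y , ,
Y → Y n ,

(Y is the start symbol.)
PREDICT(Y → Y n) = (FIRST(RHS) \ {ε}) ∪ (FOLLOW(Y) if ε ∈ FIRST(RHS), i.e. RHS ⇒* ε)
FIRST(Y) = { ',', 'n', 'y' }
FIRST(Y n) = { ',', 'n', 'y' }
ε ∉ FIRST(Y n), so FOLLOW(Y) is not added.
PREDICT(Y → Y n) = { ',', 'n', 'y' }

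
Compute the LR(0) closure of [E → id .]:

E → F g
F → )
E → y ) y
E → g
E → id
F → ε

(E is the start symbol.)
Start with: [E → id .]
The dot is at the end, so nothing is added.

CLOSURE = { [E → id .] }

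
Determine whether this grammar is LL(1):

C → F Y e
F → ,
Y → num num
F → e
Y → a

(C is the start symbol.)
For F:
  PREDICT(F → ',') = { ',' }
  PREDICT(F → e) = { 'e' }
For Y:
  PREDICT(Y → num num) = { 'num' }
  PREDICT(Y → a) = { 'a' }
C has a single production, so nothing to check there.

All predict sets are disjoint. The grammar IS LL(1).

Answer: Yes, the grammar is LL(1).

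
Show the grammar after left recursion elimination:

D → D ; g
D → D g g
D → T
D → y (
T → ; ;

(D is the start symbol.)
D is directly left-recursive. The standard transformation for
  A → A α₁ | ... | A α_m | β₁ | ... | β_n
is
  A  → β₁ A' | ... | β_n A'
  A' → α₁ A' | ... | α_m A' | ε

D → T becomes D → T D'
D → y ( becomes D → y ( D'
D → D ; g becomes D' → ; g D'
D → D g g becomes D' → g g D'
Add D' → ε

Productions for other non-terminals are unchanged:
  T → ; ;

Resulting grammar:
D → T D'
D → y ( D'
D' → ; g D'
D' → g g D'
D' → ε
T → ; ;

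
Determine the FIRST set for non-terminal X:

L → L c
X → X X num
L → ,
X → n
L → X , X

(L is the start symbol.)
{ 'n' }

To compute FIRST(X), examine every production with X on the left-hand side, reading each right-hand side left to right until a non-nullable symbol is reached.

From X → X X num:
  - X is the symbol being defined: contributes nothing new
    X is not nullable, so stop
From X → n:
  - n is a terminal: add 'n' and stop

Collecting: FIRST(X) = { 'n' }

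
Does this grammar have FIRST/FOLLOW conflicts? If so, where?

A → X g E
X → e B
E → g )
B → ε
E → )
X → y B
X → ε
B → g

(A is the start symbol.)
Nullable non-terminals: B, X.

B: nullable alternative(s) B → ε; FOLLOW(B) = { 'g' }
  B → ε: FIRST \ {ε} = { } — this is the only nullable alternative, skip
  B → g: FIRST \ {ε} = { 'g' } — overlaps FOLLOW(B) on { 'g' }: CONFLICT

X: nullable alternative(s) X → ε; FOLLOW(X) = { 'g' }
  X → e B: FIRST \ {ε} = { 'e' } — disjoint from FOLLOW(X)
  X → y B: FIRST \ {ε} = { 'y' } — disjoint from FOLLOW(X)
  X → ε: FIRST \ {ε} = { } — this is the only nullable alternative, skip

A, E have no nullable alternative, so no FIRST/FOLLOW check is needed there.

So the grammar has 1 FIRST/FOLLOW conflict (marked CONFLICT above).

Answer: Yes. B → g with FOLLOW(B) on { 'g' }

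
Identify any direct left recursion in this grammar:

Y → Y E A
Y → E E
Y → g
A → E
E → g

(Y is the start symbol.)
Direct left recursion occurs when N → N α for some non-terminal N (the right-hand side begins with the left-hand side itself).

Y → Y E A: LEFT RECURSIVE (starts with Y)
Y → E E: starts with E
Y → g: starts with g
A → E: starts with E
E → g: starts with g

The grammar has direct left recursion on: Y.

Answer: Yes, Y is left-recursive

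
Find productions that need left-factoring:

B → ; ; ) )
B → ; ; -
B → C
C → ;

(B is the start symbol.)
Left-factoring is needed when two productions for the same non-terminal
share a common prefix on the right-hand side.

Productions for B:
  B → ; ; ) )
  B → ; ; -
  B → C

Found common prefix '; ;' in productions for B

Answer: Yes, B has productions with common prefix '; ;'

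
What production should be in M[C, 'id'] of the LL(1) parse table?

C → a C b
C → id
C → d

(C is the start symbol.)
To find M[C, 'id'], we find productions for C where 'id' is in the predict set (PREDICT(N → α) = (FIRST(α) \ {ε}) ∪ (FOLLOW(N) if α ⇒* ε)).

C → a C b: PREDICT = { 'a' }
C → id: PREDICT = { 'id' }
  'id' is in predict set, so this production goes in M[C, 'id']
C → d: PREDICT = { 'd' }

M[C, 'id'] = C → id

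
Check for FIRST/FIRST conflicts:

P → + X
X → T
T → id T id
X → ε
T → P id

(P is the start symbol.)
FIRST sets of the non-terminals at (or reachable through a nullable prefix from) the front of some alternative:
  FIRST(T) = { '+', 'id' }
  FIRST(P) = { '+' }

Productions for X:
  X → T: FIRST = { '+', 'id' }
  X → ε: FIRST = { ε }
Productions for T:
  T → id T id: FIRST = { 'id' }
  T → P id: FIRST = { '+' }
P has only one production, so no FIRST/FIRST conflict is possible there.

All alternatives of each non-terminal have pairwise disjoint FIRST sets.

Answer: No FIRST/FIRST conflicts.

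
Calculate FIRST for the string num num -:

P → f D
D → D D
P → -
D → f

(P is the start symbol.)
To compute FIRST(num num -), process the symbols left to right:
Symbol num is a terminal. Add 'num' and stop.
FIRST(num num -) = { 'num' }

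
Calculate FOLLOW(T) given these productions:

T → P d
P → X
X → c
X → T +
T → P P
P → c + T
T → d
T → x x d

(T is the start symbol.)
{ $, '+', 'c', 'd', 'x' }

T is the start symbol, so $ ∈ FOLLOW(T).
In X → T +: T is followed by '+', add FIRST('+') \ {ε} = { '+' }
In P → c + T: T is at the end, add FOLLOW(P)

The FOLLOW sets referred to above (computed the same way, to a fixed point):
  FOLLOW(P) = { $, '+', 'c', 'd', 'x' }

Taking the union: FOLLOW(T) = { $, '+', 'c', 'd', 'x' }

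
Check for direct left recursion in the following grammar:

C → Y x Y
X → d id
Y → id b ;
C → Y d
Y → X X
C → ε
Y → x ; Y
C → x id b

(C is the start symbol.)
Direct left recursion occurs when N → N α for some non-terminal N (the right-hand side begins with the left-hand side itself).

C → Y x Y: starts with Y
X → d id: starts with d
Y → id b ;: starts with id
C → Y d: starts with Y
Y → X X: starts with X
C → ε: starts with ε
Y → x ; Y: starts with x
C → x id b: starts with x

No direct left recursion found.

Answer: No direct left recursion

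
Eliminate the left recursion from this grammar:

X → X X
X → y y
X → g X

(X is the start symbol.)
X is directly left-recursive. The standard transformation for
  A → A α₁ | ... | A α_m | β₁ | ... | β_n
is
  A  → β₁ A' | ... | β_n A'
  A' → α₁ A' | ... | α_m A' | ε

X → y y becomes X → y y X'
X → g X becomes X → g X X'
X → X X becomes X' → X X'
Add X' → ε

Resulting grammar:
X → y y X'
X → g X X'
X' → X X'
X' → ε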